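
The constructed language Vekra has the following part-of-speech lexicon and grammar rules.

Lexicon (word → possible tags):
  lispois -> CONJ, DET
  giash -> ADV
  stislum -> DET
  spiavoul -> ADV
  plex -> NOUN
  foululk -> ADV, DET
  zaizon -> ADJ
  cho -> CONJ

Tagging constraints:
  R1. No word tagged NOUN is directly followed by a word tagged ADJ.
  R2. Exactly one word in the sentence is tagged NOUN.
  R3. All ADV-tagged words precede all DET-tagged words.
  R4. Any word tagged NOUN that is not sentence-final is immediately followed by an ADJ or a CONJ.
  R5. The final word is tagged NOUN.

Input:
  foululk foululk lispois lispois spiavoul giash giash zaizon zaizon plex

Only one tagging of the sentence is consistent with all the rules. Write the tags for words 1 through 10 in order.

ADV ADV CONJ CONJ ADV ADV ADV ADJ ADJ NOUN

Candidates per position — 1:foululk {ADV,DET}; 2:foululk {ADV,DET}; 3:lispois {CONJ,DET}; 4:lispois {CONJ,DET}; 5:spiavoul {ADV}; 6:giash {ADV}; 7:giash {ADV}; 8:zaizon {ADJ}; 9:zaizon {ADJ}; 10:plex {NOUN}.
If word 1 were DET, no tagging could satisfy rule 3; so word 1 is ADV.
If word 2 were DET, no tagging could satisfy rule 3; so word 2 is ADV.
If word 3 were DET, no tagging could satisfy rule 3; so word 3 is CONJ.
If word 4 were DET, no tagging could satisfy rule 3; so word 4 is CONJ.
So the tagging must be: ADV ADV CONJ CONJ ADV ADV ADV ADJ ADJ NOUN.
Checking: rule 1 ✓; rule 2 ✓; rule 3 ✓; rule 4 ✓; rule 5 ✓.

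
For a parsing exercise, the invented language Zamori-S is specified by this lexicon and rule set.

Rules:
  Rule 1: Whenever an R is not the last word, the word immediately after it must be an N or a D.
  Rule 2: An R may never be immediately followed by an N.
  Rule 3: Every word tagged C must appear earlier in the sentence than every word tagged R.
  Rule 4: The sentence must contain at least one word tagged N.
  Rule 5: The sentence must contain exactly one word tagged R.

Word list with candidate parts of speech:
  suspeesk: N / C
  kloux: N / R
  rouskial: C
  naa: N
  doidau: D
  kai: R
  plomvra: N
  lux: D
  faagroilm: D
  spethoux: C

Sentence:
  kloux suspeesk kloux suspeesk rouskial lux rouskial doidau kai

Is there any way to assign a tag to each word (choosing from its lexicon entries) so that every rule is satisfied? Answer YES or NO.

Candidates per position — 1:kloux {N,R}; 2:suspeesk {N,C}; 3:kloux {N,R}; 4:suspeesk {N,C}; 5:rouskial {C}; 6:lux {D}; 7:rouskial {C}; 8:doidau {D}; 9:kai {R}.
One satisfying assignment: N N N C C D C D R.
Verifying each rule — rule 1 ok; rule 2 ok; rule 3 ok; rule 4 ok; rule 5 ok.

YES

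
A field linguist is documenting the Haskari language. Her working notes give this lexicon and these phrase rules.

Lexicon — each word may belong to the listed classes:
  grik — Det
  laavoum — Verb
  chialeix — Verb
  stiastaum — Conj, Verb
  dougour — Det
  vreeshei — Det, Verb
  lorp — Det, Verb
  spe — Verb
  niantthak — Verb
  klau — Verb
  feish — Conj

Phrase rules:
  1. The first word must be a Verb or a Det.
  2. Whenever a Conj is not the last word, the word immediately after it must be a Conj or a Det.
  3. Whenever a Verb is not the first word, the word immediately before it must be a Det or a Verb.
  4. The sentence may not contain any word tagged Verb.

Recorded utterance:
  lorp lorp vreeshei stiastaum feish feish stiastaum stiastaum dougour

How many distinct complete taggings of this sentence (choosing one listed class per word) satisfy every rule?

Candidates per position — 1:lorp {Det,Verb}; 2:lorp {Det,Verb}; 3:vreeshei {Det,Verb}; 4:stiastaum {Conj,Verb}; 5:feish {Conj}; 6:feish {Conj}; 7:stiastaum {Conj,Verb}; 8:stiastaum {Conj,Verb}; 9:dougour {Det}.
There are 64 candidate sequences in total.
The sequences that satisfy every rule: Det Det Det Conj Conj Conj Conj Conj Det.
Count = 1.

1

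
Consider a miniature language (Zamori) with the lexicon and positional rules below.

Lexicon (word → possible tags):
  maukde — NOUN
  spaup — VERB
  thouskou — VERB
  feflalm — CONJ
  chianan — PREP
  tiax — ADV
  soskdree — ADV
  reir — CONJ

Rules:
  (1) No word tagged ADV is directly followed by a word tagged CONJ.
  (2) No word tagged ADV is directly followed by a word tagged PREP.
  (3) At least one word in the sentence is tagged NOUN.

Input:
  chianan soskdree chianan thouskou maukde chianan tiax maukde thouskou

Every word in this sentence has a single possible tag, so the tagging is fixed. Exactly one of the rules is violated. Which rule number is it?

2

Fixed tagging: PREP ADV PREP VERB NOUN PREP ADV NOUN VERB.
Rule check: R1 pass, R2 fail, R3 pass.
Only rule 2 fails.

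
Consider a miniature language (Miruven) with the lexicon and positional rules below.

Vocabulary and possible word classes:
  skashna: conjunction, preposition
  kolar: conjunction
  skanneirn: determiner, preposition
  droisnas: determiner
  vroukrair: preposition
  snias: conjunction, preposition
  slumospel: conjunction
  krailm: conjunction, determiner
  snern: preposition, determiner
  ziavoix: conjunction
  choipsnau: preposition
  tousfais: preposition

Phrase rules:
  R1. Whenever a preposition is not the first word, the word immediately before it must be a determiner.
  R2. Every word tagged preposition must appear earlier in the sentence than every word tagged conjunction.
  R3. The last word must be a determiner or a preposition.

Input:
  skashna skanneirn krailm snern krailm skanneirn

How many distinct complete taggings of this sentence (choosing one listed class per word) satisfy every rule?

12

Candidates per position — 1:skashna {conjunction,preposition}; 2:skanneirn {determiner,preposition}; 3:krailm {conjunction,determiner}; 4:snern {preposition,determiner}; 5:krailm {conjunction,determiner}; 6:skanneirn {determiner,preposition}.
There are 64 candidate sequences in total.
Checking each against the rules leaves 12 sequences.
Count = 12.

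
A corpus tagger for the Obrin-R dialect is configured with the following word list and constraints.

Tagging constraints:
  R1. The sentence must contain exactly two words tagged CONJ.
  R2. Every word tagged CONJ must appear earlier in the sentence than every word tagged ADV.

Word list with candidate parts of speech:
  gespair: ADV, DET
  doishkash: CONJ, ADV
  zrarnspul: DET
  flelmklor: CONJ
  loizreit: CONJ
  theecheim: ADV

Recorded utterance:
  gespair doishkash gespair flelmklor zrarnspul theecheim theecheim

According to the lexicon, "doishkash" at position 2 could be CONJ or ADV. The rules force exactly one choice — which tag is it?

Candidates per position — 1:gespair {ADV,DET}; 2:doishkash {CONJ,ADV}; 3:gespair {ADV,DET}; 4:flelmklor {CONJ}; 5:zrarnspul {DET}; 6:theecheim {ADV}; 7:theecheim {ADV}.
Position 1: tagging it ADV would leave rule 2 unsatisfiable, so it must be DET.
Position 2: tagging it ADV would leave rule 1 unsatisfiable, so it must be CONJ.
Position 3: tagging it ADV would leave rule 2 unsatisfiable, so it must be DET.
So the tagging must be: DET CONJ DET CONJ DET ADV ADV.
Check: rule 1 satisfied; rule 2 satisfied.

CONJ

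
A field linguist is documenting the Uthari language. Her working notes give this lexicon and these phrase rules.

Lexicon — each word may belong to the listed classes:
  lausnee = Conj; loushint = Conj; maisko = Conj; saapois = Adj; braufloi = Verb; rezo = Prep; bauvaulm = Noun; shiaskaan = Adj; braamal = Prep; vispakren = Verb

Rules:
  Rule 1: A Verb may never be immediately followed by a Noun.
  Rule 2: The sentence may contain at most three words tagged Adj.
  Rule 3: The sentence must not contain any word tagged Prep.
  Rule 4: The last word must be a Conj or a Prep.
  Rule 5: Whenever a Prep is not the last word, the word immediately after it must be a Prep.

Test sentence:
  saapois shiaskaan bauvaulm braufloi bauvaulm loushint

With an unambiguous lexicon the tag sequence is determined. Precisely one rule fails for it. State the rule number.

Fixed tagging: Adj Adj Noun Verb Noun Conj.
Rule check: R1 violated, R2 holds, R3 holds, R4 holds, R5 holds.
Only rule 1 fails.

1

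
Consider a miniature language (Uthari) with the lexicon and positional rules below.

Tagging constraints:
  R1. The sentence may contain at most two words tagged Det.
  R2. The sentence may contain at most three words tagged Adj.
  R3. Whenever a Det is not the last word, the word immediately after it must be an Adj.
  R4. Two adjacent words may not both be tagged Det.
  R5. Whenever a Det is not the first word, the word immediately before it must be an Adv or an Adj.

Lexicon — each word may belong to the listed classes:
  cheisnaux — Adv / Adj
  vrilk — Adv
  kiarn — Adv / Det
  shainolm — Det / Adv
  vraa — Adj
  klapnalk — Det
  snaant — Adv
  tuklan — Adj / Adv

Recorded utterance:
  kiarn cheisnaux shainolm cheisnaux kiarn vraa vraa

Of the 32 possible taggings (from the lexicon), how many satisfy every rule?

10

Candidates per position — 1:kiarn {Adv,Det}; 2:cheisnaux {Adv,Adj}; 3:shainolm {Det,Adv}; 4:cheisnaux {Adv,Adj}; 5:kiarn {Adv,Det}; 6:vraa {Adj}; 7:vraa {Adj}.
There are 32 candidate sequences in total.
Checking each against the rules leaves 10 sequences.
Count = 10.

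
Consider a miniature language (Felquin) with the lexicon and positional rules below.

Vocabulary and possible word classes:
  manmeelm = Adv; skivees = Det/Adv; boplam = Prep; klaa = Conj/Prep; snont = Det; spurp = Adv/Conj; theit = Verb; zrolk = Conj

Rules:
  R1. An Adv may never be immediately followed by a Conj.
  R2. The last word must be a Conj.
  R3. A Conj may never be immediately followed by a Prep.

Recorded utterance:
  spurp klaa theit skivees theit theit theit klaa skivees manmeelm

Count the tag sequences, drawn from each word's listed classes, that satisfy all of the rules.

Candidates per position — 1:spurp {Adv,Conj}; 2:klaa {Conj,Prep}; 3:theit {Verb}; 4:skivees {Det,Adv}; 5:theit {Verb}; 6:theit {Verb}; 7:theit {Verb}; 8:klaa {Conj,Prep}; 9:skivees {Det,Adv}; 10:manmeelm {Adv}.
There are 32 candidate sequences in total.
Rule 2 cannot be satisfied by any choice of tags from the lexicon.
So there is no consistent tagging.
Count = 0.

0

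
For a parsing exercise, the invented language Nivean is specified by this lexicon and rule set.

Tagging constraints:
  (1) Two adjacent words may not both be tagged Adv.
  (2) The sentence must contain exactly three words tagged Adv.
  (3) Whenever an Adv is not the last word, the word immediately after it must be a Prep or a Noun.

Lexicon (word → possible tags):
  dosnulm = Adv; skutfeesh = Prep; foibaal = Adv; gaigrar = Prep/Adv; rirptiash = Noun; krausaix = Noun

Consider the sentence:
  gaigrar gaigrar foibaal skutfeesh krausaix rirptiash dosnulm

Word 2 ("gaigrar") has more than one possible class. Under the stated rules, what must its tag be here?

Candidates per position — 1:gaigrar {Prep,Adv}; 2:gaigrar {Prep,Adv}; 3:foibaal {Adv}; 4:skutfeesh {Prep}; 5:krausaix {Noun}; 6:rirptiash {Noun}; 7:dosnulm {Adv}.
At position 2, choosing Adv makes rule 1 impossible to satisfy; hence Prep.
At position 1, choosing Prep makes rule 2 impossible to satisfy; hence Adv.
The only consistent sequence is: Adv Prep Adv Prep Noun Noun Adv.
Rule-by-rule: rule 1 holds; rule 2 holds; rule 3 holds.

Prep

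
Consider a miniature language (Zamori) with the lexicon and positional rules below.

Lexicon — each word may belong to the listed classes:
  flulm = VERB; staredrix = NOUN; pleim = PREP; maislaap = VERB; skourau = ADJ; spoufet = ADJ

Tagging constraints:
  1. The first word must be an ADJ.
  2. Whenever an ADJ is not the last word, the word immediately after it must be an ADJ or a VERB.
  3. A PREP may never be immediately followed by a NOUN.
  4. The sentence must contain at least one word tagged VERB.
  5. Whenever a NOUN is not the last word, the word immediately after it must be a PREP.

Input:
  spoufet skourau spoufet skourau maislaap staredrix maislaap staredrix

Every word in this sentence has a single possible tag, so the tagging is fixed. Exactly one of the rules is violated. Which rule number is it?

Fixed tagging: ADJ ADJ ADJ ADJ VERB NOUN VERB NOUN.
Checking each rule: R1 ok, R2 ok, R3 ok, R4 ok, R5 fails.
Only rule 5 fails.

5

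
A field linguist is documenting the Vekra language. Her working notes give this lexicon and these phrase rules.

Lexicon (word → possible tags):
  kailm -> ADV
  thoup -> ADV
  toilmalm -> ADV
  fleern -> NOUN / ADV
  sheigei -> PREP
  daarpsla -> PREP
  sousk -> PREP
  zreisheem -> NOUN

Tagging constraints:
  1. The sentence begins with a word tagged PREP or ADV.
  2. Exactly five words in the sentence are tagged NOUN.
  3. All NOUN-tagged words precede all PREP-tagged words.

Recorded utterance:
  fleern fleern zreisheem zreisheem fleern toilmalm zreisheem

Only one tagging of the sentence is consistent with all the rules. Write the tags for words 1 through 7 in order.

ADV NOUN NOUN NOUN NOUN ADV NOUN

Candidates per position — 1:fleern {NOUN,ADV}; 2:fleern {NOUN,ADV}; 3:zreisheem {NOUN}; 4:zreisheem {NOUN}; 5:fleern {NOUN,ADV}; 6:toilmalm {ADV}; 7:zreisheem {NOUN}.
At position 1, choosing NOUN makes rule 1 impossible to satisfy; hence ADV.
At position 2, choosing ADV makes rule 2 impossible to satisfy; hence NOUN.
At position 5, choosing ADV makes rule 2 impossible to satisfy; hence NOUN.
The unique satisfying tagging is: ADV NOUN NOUN NOUN NOUN ADV NOUN.
Verifying each rule — rule 1 ok; rule 2 ok; rule 3 ok.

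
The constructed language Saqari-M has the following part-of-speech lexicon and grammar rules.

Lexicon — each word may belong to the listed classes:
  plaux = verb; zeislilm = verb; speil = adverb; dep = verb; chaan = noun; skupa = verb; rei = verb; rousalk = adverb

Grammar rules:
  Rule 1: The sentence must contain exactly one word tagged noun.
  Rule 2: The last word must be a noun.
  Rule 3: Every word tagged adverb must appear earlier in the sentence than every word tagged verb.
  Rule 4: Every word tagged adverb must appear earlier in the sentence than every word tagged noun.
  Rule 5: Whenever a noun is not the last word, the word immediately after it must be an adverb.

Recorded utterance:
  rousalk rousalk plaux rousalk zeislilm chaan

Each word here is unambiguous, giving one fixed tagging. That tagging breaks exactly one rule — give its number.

3

Fixed tagging: adverb adverb verb adverb verb noun.
Applying the rules: R1 pass, R2 pass, R3 fail, R4 pass, R5 pass.
Only rule 3 fails.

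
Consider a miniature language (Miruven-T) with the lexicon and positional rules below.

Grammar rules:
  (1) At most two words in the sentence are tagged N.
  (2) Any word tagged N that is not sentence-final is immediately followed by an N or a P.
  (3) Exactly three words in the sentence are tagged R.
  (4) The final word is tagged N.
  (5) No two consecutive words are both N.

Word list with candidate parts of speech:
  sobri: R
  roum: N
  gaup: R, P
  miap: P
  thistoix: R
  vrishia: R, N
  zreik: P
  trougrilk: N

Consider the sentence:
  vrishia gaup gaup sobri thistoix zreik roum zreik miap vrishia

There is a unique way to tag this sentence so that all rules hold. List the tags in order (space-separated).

Candidates per position — 1:vrishia {R,N}; 2:gaup {R,P}; 3:gaup {R,P}; 4:sobri {R}; 5:thistoix {R}; 6:zreik {P}; 7:roum {N}; 8:zreik {P}; 9:miap {P}; 10:vrishia {R,N}.
Word 10 cannot be R — rule 4 would then fail for every completion. It is N.
Word 1 cannot be N — rule 1 would then fail for every completion. It is R.
Word 2 cannot be R — rule 3 would then fail for every completion. It is P.
Word 3 cannot be R — rule 3 would then fail for every completion. It is P.
The only consistent sequence is: R P P R R P N P P N.
Check: rule 1 ok; rule 2 ok; rule 3 ok; rule 4 ok; rule 5 ok.

R P P R R P N P P N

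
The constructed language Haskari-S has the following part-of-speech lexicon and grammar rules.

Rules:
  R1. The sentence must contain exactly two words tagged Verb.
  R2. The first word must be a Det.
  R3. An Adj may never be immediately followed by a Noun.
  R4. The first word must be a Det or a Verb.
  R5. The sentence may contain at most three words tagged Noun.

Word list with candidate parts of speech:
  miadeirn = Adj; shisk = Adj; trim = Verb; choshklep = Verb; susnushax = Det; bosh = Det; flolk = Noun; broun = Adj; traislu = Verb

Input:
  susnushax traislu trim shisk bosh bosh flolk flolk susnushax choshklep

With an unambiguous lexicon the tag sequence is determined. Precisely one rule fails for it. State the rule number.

Fixed tagging: Det Verb Verb Adj Det Det Noun Noun Det Verb.
Applying the rules: R1 ✗, R2 ✓, R3 ✓, R4 ✓, R5 ✓.
Only rule 1 fails.

1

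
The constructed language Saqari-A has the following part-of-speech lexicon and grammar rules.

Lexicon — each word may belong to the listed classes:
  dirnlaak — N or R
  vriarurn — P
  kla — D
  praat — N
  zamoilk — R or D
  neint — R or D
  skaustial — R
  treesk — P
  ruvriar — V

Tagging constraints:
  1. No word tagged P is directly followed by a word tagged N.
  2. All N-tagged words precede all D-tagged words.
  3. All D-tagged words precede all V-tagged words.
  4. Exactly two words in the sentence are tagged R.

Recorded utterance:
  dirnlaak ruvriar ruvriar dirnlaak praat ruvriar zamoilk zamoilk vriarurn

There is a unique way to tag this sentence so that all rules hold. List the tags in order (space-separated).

Candidates per position — 1:dirnlaak {N,R}; 2:ruvriar {V}; 3:ruvriar {V}; 4:dirnlaak {N,R}; 5:praat {N}; 6:ruvriar {V}; 7:zamoilk {R,D}; 8:zamoilk {R,D}; 9:vriarurn {P}.
Word 7 cannot be D — rule 3 would then fail for every completion. It is R.
Word 8 cannot be D — rule 3 would then fail for every completion. It is R.
Word 1 cannot be R — rule 4 would then fail for every completion. It is N.
Word 4 cannot be R — rule 4 would then fail for every completion. It is N.
So the tagging must be: N V V N N V R R P.
Check: rule 1 satisfied; rule 2 satisfied; rule 3 satisfied; rule 4 satisfied.

N V V N N V R R P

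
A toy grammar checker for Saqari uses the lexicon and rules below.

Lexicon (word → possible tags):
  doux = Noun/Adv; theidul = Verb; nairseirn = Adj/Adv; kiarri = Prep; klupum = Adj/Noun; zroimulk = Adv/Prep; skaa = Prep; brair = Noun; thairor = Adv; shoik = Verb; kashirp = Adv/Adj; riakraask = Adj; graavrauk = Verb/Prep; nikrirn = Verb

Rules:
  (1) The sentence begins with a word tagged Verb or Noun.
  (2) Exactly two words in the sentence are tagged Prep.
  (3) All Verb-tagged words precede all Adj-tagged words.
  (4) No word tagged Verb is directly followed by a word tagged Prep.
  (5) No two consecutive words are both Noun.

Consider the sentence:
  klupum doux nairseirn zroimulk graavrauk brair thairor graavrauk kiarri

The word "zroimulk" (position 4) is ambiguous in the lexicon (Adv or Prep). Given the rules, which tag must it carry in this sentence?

Adv

Candidates per position — 1:klupum {Adj,Noun}; 2:doux {Noun,Adv}; 3:nairseirn {Adj,Adv}; 4:zroimulk {Adv,Prep}; 5:graavrauk {Verb,Prep}; 6:brair {Noun}; 7:thairor {Adv}; 8:graavrauk {Verb,Prep}; 9:kiarri {Prep}.
Position 1: Adj is ruled out by rule 1; that leaves Noun.
Position 2: Noun is ruled out by rule 5; that leaves Adv.
Position 8: Verb is ruled out by rule 4; that leaves Prep.
Position 4: Prep is ruled out by rule 2; that leaves Adv.
Position 5: Prep is ruled out by rule 2; that leaves Verb.
Position 3: Adj is ruled out by rule 3; that leaves Adv.
The only consistent sequence is: Noun Adv Adv Adv Verb Noun Adv Prep Prep.
Verifying each rule — rule 1 ok; rule 2 ok; rule 3 ok; rule 4 ok; rule 5 ok.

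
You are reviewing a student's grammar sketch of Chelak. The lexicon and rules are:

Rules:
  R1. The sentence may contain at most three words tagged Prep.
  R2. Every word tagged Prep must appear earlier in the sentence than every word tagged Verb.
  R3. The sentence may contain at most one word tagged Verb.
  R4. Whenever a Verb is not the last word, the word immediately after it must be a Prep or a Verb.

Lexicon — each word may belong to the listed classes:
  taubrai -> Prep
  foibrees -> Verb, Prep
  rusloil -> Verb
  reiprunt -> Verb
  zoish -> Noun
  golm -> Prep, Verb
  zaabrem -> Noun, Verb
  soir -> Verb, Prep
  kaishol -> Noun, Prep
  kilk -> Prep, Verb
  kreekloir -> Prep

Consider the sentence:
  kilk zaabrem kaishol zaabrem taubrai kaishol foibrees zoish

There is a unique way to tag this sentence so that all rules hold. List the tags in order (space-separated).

Prep Noun Noun Noun Prep Noun Prep Noun

Candidates per position — 1:kilk {Prep,Verb}; 2:zaabrem {Noun,Verb}; 3:kaishol {Noun,Prep}; 4:zaabrem {Noun,Verb}; 5:taubrai {Prep}; 6:kaishol {Noun,Prep}; 7:foibrees {Verb,Prep}; 8:zoish {Noun}.
Position 1: tagging it Verb would leave rule 2 unsatisfiable, so it must be Prep.
Position 2: tagging it Verb would leave rule 2 unsatisfiable, so it must be Noun.
Position 4: tagging it Verb would leave rule 2 unsatisfiable, so it must be Noun.
Position 7: tagging it Verb would leave rule 4 unsatisfiable, so it must be Prep.
Position 3: tagging it Prep would leave rule 1 unsatisfiable, so it must be Noun.
Position 6: tagging it Prep would leave rule 1 unsatisfiable, so it must be Noun.
The unique satisfying tagging is: Prep Noun Noun Noun Prep Noun Prep Noun.
Checking: rule 1 holds; rule 2 holds; rule 3 holds; rule 4 holds.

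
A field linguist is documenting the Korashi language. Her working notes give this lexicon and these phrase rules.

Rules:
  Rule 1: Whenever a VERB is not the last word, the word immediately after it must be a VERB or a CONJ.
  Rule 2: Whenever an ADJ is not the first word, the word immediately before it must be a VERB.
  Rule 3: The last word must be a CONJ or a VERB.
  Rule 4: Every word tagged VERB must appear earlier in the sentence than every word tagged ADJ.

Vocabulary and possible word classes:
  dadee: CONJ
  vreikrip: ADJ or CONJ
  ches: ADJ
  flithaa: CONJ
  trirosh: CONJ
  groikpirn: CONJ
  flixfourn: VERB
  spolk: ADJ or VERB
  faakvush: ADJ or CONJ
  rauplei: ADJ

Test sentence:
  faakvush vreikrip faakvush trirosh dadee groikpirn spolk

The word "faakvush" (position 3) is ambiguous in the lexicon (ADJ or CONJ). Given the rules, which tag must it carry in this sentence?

Candidates per position — 1:faakvush {ADJ,CONJ}; 2:vreikrip {ADJ,CONJ}; 3:faakvush {ADJ,CONJ}; 4:trirosh {CONJ}; 5:dadee {CONJ}; 6:groikpirn {CONJ}; 7:spolk {ADJ,VERB}.
Position 2: tagging it ADJ would leave rule 2 unsatisfiable, so it must be CONJ.
Position 3: tagging it ADJ would leave rule 2 unsatisfiable, so it must be CONJ.
Position 7: tagging it ADJ would leave rule 2 unsatisfiable, so it must be VERB.
Position 1: tagging it ADJ would leave rule 4 unsatisfiable, so it must be CONJ.
That leaves exactly one tagging: CONJ CONJ CONJ CONJ CONJ CONJ VERB.
Check: rule 1 holds; rule 2 holds; rule 3 holds; rule 4 holds.

CONJ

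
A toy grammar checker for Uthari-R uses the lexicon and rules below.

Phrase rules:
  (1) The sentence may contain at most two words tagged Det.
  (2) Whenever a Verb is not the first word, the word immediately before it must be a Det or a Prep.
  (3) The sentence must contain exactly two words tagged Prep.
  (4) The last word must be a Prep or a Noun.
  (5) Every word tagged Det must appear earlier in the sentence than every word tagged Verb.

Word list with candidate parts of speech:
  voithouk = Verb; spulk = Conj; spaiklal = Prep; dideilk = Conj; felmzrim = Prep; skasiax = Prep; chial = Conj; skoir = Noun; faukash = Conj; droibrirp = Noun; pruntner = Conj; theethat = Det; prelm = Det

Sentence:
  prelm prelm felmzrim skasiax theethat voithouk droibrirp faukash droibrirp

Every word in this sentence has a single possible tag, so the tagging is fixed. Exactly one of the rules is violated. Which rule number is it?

1

Fixed tagging: Det Det Prep Prep Det Verb Noun Conj Noun.
Applying the rules: R1 fails, R2 ok, R3 ok, R4 ok, R5 ok.
Only rule 1 fails.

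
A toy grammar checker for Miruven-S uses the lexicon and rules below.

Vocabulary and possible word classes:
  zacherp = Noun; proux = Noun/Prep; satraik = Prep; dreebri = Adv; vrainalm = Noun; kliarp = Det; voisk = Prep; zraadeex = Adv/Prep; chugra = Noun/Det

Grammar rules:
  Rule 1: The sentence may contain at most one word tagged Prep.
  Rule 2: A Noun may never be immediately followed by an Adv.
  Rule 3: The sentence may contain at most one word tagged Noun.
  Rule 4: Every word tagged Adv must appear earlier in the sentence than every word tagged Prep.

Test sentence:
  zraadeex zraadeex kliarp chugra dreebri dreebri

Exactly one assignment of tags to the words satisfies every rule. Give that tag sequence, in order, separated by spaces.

Adv Adv Det Det Adv Adv

Candidates per position — 1:zraadeex {Adv,Prep}; 2:zraadeex {Adv,Prep}; 3:kliarp {Det}; 4:chugra {Noun,Det}; 5:dreebri {Adv}; 6:dreebri {Adv}.
Word 1 cannot be Prep — rule 4 would then fail for every completion. It is Adv.
Word 2 cannot be Prep — rule 4 would then fail for every completion. It is Adv.
Word 4 cannot be Noun — rule 2 would then fail for every completion. It is Det.
The unique satisfying tagging is: Adv Adv Det Det Adv Adv.
Rule-by-rule: rule 1 satisfied; rule 2 satisfied; rule 3 satisfied; rule 4 satisfied.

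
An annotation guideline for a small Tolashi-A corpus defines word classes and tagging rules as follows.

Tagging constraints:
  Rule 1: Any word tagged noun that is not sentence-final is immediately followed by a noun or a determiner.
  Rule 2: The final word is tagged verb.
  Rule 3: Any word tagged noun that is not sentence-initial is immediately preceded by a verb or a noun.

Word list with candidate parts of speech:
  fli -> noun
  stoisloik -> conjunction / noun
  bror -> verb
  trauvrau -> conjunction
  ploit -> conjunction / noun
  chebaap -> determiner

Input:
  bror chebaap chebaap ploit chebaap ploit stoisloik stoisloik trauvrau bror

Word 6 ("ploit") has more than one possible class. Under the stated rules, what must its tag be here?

Candidates per position — 1:bror {verb}; 2:chebaap {determiner}; 3:chebaap {determiner}; 4:ploit {conjunction,noun}; 5:chebaap {determiner}; 6:ploit {conjunction,noun}; 7:stoisloik {conjunction,noun}; 8:stoisloik {conjunction,noun}; 9:trauvrau {conjunction}; 10:bror {verb}.
If word 4 were noun, no tagging could satisfy rule 3; so word 4 is conjunction.
If word 6 were noun, no tagging could satisfy rule 1; so word 6 is conjunction.
If word 7 were noun, no tagging could satisfy rule 1; so word 7 is conjunction.
If word 8 were noun, no tagging could satisfy rule 1; so word 8 is conjunction.
The only consistent sequence is: verb determiner determiner conjunction determiner conjunction conjunction conjunction conjunction verb.
Rule-by-rule: rule 1 ok; rule 2 ok; rule 3 ok.

conjunction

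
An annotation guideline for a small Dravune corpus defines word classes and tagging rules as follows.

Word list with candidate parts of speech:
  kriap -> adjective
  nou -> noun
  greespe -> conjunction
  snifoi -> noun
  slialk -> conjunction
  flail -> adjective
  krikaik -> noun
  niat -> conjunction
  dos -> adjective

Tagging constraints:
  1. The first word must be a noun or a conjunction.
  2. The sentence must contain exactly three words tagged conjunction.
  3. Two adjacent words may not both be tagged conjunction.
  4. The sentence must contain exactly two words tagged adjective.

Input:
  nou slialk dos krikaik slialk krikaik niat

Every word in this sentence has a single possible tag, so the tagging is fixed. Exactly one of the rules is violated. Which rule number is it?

4

Fixed tagging: noun conjunction adjective noun conjunction noun conjunction.
Checking each rule: R1 holds, R2 holds, R3 holds, R4 violated.
Only rule 4 fails.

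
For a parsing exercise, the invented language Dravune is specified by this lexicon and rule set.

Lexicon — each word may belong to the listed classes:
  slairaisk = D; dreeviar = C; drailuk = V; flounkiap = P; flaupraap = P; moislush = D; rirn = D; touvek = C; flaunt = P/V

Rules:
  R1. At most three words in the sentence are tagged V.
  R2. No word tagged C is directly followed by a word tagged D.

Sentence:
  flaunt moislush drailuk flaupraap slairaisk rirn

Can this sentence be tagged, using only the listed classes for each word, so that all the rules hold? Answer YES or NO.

YES

Candidates per position — 1:flaunt {P,V}; 2:moislush {D}; 3:drailuk {V}; 4:flaupraap {P}; 5:slairaisk {D}; 6:rirn {D}.
One satisfying assignment: P D V P D D.
Rule-by-rule: rule 1 holds; rule 2 holds.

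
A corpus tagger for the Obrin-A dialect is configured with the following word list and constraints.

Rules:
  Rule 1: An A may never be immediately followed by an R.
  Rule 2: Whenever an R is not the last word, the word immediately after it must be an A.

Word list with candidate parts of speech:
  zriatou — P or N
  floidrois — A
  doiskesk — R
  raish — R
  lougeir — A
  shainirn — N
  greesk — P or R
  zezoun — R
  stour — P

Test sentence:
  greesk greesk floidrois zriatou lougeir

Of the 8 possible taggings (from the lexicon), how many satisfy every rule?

4

Candidates per position — 1:greesk {P,R}; 2:greesk {P,R}; 3:floidrois {A}; 4:zriatou {P,N}; 5:lougeir {A}.
There are 8 candidate sequences in total.
The sequences that satisfy every rule: P P A P A; P P A N A; P R A P A; P R A N A.
Count = 4.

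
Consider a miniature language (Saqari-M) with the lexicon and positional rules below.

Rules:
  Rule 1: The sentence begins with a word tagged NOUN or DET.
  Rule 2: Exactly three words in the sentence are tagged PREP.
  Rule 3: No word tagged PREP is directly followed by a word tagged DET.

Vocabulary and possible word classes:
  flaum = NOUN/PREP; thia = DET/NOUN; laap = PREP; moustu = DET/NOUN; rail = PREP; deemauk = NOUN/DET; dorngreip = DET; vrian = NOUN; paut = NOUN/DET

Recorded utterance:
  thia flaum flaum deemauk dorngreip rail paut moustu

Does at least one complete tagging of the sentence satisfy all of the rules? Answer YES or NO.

YES

Candidates per position — 1:thia {DET,NOUN}; 2:flaum {NOUN,PREP}; 3:flaum {NOUN,PREP}; 4:deemauk {NOUN,DET}; 5:dorngreip {DET}; 6:rail {PREP}; 7:paut {NOUN,DET}; 8:moustu {DET,NOUN}.
One satisfying assignment: NOUN PREP PREP NOUN DET PREP NOUN DET.
Verifying each rule — rule 1 satisfied; rule 2 satisfied; rule 3 satisfied.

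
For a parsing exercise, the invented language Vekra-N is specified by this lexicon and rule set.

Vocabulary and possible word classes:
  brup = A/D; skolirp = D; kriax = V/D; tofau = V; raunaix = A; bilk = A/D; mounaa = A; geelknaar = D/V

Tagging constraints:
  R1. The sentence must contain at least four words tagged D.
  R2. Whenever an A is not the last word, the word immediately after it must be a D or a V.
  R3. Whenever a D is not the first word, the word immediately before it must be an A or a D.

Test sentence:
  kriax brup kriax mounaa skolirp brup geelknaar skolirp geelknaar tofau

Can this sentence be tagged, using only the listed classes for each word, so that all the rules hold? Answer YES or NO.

Candidates per position — 1:kriax {V,D}; 2:brup {A,D}; 3:kriax {V,D}; 4:mounaa {A}; 5:skolirp {D}; 6:brup {A,D}; 7:geelknaar {D,V}; 8:skolirp {D}; 9:geelknaar {D,V}; 10:tofau {V}.
One satisfying assignment: D D V A D D D D D V.
Rule-by-rule: rule 1 ok; rule 2 ok; rule 3 ok.

YES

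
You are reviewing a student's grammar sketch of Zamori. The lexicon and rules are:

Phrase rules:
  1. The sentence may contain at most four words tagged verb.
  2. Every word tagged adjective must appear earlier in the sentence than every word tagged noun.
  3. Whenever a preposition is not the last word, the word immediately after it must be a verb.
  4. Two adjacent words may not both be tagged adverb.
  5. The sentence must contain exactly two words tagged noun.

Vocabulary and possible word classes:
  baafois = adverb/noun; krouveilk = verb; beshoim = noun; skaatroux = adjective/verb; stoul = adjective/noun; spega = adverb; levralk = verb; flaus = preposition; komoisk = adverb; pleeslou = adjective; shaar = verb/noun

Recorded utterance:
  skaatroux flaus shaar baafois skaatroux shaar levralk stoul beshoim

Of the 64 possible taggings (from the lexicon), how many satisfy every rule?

Candidates per position — 1:skaatroux {adjective,verb}; 2:flaus {preposition}; 3:shaar {verb,noun}; 4:baafois {adverb,noun}; 5:skaatroux {adjective,verb}; 6:shaar {verb,noun}; 7:levralk {verb}; 8:stoul {adjective,noun}; 9:beshoim {noun}.
There are 64 candidate sequences in total.
The sequences that satisfy every rule: adjective preposition verb adverb adjective verb verb noun noun; adjective preposition verb adverb verb verb verb noun noun; verb preposition verb adverb adjective verb verb noun noun.
Count = 3.

3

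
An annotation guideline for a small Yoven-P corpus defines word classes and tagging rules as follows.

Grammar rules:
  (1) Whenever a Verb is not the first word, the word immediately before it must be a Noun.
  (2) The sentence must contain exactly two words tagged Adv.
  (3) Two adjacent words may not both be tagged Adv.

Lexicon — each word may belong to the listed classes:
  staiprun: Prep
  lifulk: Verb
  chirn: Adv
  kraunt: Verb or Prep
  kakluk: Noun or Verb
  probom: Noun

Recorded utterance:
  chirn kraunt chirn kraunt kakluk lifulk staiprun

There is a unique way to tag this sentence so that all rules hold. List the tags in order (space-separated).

Candidates per position — 1:chirn {Adv}; 2:kraunt {Verb,Prep}; 3:chirn {Adv}; 4:kraunt {Verb,Prep}; 5:kakluk {Noun,Verb}; 6:lifulk {Verb}; 7:staiprun {Prep}.
If word 2 were Verb, no tagging could satisfy rule 1; so word 2 is Prep.
If word 4 were Verb, no tagging could satisfy rule 1; so word 4 is Prep.
If word 5 were Verb, no tagging could satisfy rule 1; so word 5 is Noun.
The only consistent sequence is: Adv Prep Adv Prep Noun Verb Prep.
Check: rule 1 satisfied; rule 2 satisfied; rule 3 satisfied.

Adv Prep Adv Prep Noun Verb Prep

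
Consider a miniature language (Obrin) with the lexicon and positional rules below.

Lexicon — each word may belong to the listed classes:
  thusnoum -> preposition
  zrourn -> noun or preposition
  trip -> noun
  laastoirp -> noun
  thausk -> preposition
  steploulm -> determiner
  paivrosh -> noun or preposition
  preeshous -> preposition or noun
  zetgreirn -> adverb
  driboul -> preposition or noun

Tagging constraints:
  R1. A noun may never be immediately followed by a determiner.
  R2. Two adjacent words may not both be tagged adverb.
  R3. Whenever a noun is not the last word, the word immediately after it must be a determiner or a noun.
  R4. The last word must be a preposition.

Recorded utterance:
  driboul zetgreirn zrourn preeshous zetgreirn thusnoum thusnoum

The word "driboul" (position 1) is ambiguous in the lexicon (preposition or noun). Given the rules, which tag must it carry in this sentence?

Candidates per position — 1:driboul {preposition,noun}; 2:zetgreirn {adverb}; 3:zrourn {noun,preposition}; 4:preeshous {preposition,noun}; 5:zetgreirn {adverb}; 6:thusnoum {preposition}; 7:thusnoum {preposition}.
Position 1: noun is ruled out by rule 3; that leaves preposition.
Position 3: noun is ruled out by rule 3; that leaves preposition.
Position 4: noun is ruled out by rule 3; that leaves preposition.
So the tagging must be: preposition adverb preposition preposition adverb preposition preposition.
Checking: rule 1 ok; rule 2 ok; rule 3 ok; rule 4 ok.

preposition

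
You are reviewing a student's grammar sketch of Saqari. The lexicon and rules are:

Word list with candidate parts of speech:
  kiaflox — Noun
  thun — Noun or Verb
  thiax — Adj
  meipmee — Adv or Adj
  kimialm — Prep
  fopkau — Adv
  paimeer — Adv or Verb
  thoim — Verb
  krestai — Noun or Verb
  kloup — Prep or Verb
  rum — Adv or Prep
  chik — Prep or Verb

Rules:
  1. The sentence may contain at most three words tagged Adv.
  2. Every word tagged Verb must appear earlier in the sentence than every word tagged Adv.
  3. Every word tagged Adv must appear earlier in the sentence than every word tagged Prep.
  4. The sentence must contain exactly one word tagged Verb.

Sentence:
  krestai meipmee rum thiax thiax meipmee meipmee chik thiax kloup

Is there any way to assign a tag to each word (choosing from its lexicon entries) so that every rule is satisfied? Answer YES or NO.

YES

Candidates per position — 1:krestai {Noun,Verb}; 2:meipmee {Adv,Adj}; 3:rum {Adv,Prep}; 4:thiax {Adj}; 5:thiax {Adj}; 6:meipmee {Adv,Adj}; 7:meipmee {Adv,Adj}; 8:chik {Prep,Verb}; 9:thiax {Adj}; 10:kloup {Prep,Verb}.
One satisfying assignment: Verb Adv Adv Adj Adj Adv Adj Prep Adj Prep.
Verifying each rule — rule 1 satisfied; rule 2 satisfied; rule 3 satisfied; rule 4 satisfied.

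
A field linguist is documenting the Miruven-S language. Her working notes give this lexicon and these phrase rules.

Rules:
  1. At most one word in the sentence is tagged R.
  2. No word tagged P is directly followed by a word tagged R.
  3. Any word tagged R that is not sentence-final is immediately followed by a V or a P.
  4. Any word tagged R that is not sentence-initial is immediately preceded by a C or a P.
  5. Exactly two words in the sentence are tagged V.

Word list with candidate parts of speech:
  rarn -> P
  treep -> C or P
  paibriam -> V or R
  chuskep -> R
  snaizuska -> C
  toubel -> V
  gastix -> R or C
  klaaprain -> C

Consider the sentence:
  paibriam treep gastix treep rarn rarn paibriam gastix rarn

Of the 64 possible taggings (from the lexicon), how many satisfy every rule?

5

Candidates per position — 1:paibriam {V,R}; 2:treep {C,P}; 3:gastix {R,C}; 4:treep {C,P}; 5:rarn {P}; 6:rarn {P}; 7:paibriam {V,R}; 8:gastix {R,C}; 9:rarn {P}.
There are 64 candidate sequences in total.
The sequences that satisfy every rule: V C R P P P V C P; V C C C P P V C P; V C C P P P V C P; V P C C P P V C P; V P C P P P V C P.
Count = 5.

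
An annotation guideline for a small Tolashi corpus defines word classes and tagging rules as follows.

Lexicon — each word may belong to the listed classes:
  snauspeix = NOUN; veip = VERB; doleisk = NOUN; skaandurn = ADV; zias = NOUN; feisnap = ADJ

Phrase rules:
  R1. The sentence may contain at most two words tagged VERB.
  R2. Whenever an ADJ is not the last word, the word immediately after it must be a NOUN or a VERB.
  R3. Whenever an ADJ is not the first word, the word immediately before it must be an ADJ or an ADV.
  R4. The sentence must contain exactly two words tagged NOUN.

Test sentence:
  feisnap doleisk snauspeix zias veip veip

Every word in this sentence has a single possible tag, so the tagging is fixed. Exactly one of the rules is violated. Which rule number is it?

4

Fixed tagging: ADJ NOUN NOUN NOUN VERB VERB.
Checking each rule: R1 pass, R2 pass, R3 pass, R4 fail.
Only rule 4 fails.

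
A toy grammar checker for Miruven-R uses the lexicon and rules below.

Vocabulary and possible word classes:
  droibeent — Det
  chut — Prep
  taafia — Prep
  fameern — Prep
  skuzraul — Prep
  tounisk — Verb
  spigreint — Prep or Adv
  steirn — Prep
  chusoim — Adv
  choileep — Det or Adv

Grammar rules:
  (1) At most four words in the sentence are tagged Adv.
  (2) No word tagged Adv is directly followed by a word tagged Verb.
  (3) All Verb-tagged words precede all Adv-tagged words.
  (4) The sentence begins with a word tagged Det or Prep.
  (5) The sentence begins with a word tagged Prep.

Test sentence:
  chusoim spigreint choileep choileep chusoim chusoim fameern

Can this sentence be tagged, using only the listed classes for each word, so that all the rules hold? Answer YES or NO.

Candidates per position — 1:chusoim {Adv}; 2:spigreint {Prep,Adv}; 3:choileep {Det,Adv}; 4:choileep {Det,Adv}; 5:chusoim {Adv}; 6:chusoim {Adv}; 7:fameern {Prep}.
Rule 4 cannot be satisfied by any choice of tags from the lexicon.
So there is no consistent tagging.

NO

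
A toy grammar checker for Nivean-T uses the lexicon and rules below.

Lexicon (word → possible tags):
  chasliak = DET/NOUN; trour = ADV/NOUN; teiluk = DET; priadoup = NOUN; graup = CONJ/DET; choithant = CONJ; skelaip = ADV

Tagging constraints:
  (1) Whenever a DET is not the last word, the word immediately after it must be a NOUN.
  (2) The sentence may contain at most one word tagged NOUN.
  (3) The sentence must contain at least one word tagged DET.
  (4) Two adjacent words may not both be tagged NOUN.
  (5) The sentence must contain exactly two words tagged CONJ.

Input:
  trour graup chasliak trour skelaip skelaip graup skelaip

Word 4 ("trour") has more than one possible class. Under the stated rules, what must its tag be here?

NOUN

Candidates per position — 1:trour {ADV,NOUN}; 2:graup {CONJ,DET}; 3:chasliak {DET,NOUN}; 4:trour {ADV,NOUN}; 5:skelaip {ADV}; 6:skelaip {ADV}; 7:graup {CONJ,DET}; 8:skelaip {ADV}.
At position 2, choosing DET makes rule 5 impossible to satisfy; hence CONJ.
At position 7, choosing DET makes rule 1 impossible to satisfy; hence CONJ.
At position 3, choosing NOUN makes rule 3 impossible to satisfy; hence DET.
At position 4, choosing ADV makes rule 1 impossible to satisfy; hence NOUN.
At position 1, choosing NOUN makes rule 2 impossible to satisfy; hence ADV.
So the tagging must be: ADV CONJ DET NOUN ADV ADV CONJ ADV.
Verifying each rule — rule 1 satisfied; rule 2 satisfied; rule 3 satisfied; rule 4 satisfied; rule 5 satisfied.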